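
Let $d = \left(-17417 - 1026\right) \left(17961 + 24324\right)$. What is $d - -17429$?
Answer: $-779844826$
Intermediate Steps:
$d = -779862255$ ($d = \left(-17417 - 1026\right) 42285 = \left(-18443\right) 42285 = -779862255$)
$d - -17429 = -779862255 - -17429 = -779862255 + 17429 = -779844826$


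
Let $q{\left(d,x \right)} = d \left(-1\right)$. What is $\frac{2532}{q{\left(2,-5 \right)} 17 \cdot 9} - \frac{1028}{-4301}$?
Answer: $- \frac{103682}{12903} \approx -8.0355$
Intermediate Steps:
$q{\left(d,x \right)} = - d$
$\frac{2532}{q{\left(2,-5 \right)} 17 \cdot 9} - \frac{1028}{-4301} = \frac{2532}{\left(-1\right) 2 \cdot 17 \cdot 9} - \frac{1028}{-4301} = \frac{2532}{\left(-2\right) 17 \cdot 9} - - \frac{1028}{4301} = \frac{2532}{\left(-34\right) 9} + \frac{1028}{4301} = \frac{2532}{-306} + \frac{1028}{4301} = 2532 \left(- \frac{1}{306}\right) + \frac{1028}{4301} = - \frac{422}{51} + \frac{1028}{4301} = - \frac{103682}{12903}$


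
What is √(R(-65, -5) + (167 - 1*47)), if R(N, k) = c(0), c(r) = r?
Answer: 2*√30 ≈ 10.954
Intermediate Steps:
R(N, k) = 0
√(R(-65, -5) + (167 - 1*47)) = √(0 + (167 - 1*47)) = √(0 + (167 - 47)) = √(0 + 120) = √120 = 2*√30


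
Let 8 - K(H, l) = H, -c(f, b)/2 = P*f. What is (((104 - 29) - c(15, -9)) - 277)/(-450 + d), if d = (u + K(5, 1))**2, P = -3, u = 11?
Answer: 146/127 ≈ 1.1496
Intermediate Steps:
c(f, b) = 6*f (c(f, b) = -(-6)*f = 6*f)
K(H, l) = 8 - H
d = 196 (d = (11 + (8 - 1*5))**2 = (11 + (8 - 5))**2 = (11 + 3)**2 = 14**2 = 196)
(((104 - 29) - c(15, -9)) - 277)/(-450 + d) = (((104 - 29) - 6*15) - 277)/(-450 + 196) = ((75 - 1*90) - 277)/(-254) = ((75 - 90) - 277)*(-1/254) = (-15 - 277)*(-1/254) = -292*(-1/254) = 146/127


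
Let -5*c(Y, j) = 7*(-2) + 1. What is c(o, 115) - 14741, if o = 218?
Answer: -73692/5 ≈ -14738.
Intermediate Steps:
c(Y, j) = 13/5 (c(Y, j) = -(7*(-2) + 1)/5 = -(-14 + 1)/5 = -⅕*(-13) = 13/5)
c(o, 115) - 14741 = 13/5 - 14741 = -73692/5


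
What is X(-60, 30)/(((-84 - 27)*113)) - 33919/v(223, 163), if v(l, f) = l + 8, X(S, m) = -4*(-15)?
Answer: -141819959/965811 ≈ -146.84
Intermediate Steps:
X(S, m) = 60
v(l, f) = 8 + l
X(-60, 30)/(((-84 - 27)*113)) - 33919/v(223, 163) = 60/(((-84 - 27)*113)) - 33919/(8 + 223) = 60/((-111*113)) - 33919/231 = 60/(-12543) - 33919*1/231 = 60*(-1/12543) - 33919/231 = -20/4181 - 33919/231 = -141819959/965811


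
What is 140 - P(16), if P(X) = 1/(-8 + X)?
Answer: 1119/8 ≈ 139.88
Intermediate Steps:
140 - P(16) = 140 - 1/(-8 + 16) = 140 - 1/8 = 140 - 1*⅛ = 140 - ⅛ = 1119/8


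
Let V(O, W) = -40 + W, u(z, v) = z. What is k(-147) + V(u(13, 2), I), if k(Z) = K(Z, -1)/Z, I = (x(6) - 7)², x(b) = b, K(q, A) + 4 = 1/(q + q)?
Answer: -1684325/43218 ≈ -38.973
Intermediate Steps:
K(q, A) = -4 + 1/(2*q) (K(q, A) = -4 + 1/(q + q) = -4 + 1/(2*q))
I = 1 (I = (6 - 7)² = (-1)² = 1)
k(Z) = (-4 + 1/(2*Z))/Z
k(-147) + V(u(13, 2), I) = (½)*(1 - 8*(-147))/(-147)² + (-40 + 1) = (½)*(1/21609)*(1 + 1176) - 39 = (½)*(1/21609)*1177 - 39 = 1177/43218 - 39 = -1684325/43218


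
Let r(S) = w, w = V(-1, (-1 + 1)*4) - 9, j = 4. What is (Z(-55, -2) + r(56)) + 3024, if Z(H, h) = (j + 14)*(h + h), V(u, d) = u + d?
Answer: 2942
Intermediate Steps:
V(u, d) = d + u
Z(H, h) = 36*h (Z(H, h) = (4 + 14)*(h + h) = 18*(2*h) = 36*h)
w = -10 (w = ((-1 + 1)*4 - 1) - 9 = (0*4 - 1) - 9 = (0 - 1) - 9 = -1 - 9 = -10)
r(S) = -10
(Z(-55, -2) + r(56)) + 3024 = (36*(-2) - 10) + 3024 = (-72 - 10) + 3024 = -82 + 3024 = 2942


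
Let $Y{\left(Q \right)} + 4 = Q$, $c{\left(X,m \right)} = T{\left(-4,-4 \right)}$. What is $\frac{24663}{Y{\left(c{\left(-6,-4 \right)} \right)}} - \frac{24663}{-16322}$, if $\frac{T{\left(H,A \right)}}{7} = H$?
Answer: $- \frac{200880135}{261152} \approx -769.21$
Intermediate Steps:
$T{\left(H,A \right)} = 7 H$
$c{\left(X,m \right)} = -28$ ($c{\left(X,m \right)} = 7 \left(-4\right) = -28$)
$Y{\left(Q \right)} = -4 + Q$
$\frac{24663}{Y{\left(c{\left(-6,-4 \right)} \right)}} - \frac{24663}{-16322} = \frac{24663}{-4 - 28} - \frac{24663}{-16322} = \frac{24663}{-32} - - \frac{24663}{16322} = 24663 \left(- \frac{1}{32}\right) + \frac{24663}{16322} = - \frac{24663}{32} + \frac{24663}{16322} = - \frac{200880135}{261152}$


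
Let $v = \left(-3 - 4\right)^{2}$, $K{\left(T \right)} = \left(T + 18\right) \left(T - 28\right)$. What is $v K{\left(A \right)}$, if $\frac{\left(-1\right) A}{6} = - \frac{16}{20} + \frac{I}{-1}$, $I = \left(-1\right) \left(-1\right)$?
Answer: $- \frac{606816}{25} \approx -24273.0$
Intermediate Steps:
$I = 1$
$A = \frac{54}{5}$ ($A = - 6 \left(- \frac{16}{20} + 1 \frac{1}{-1}\right) = - 6 \left(\left(-16\right) \frac{1}{20} + 1 \left(-1\right)\right) = - 6 \left(- \frac{4}{5} - 1\right) = \left(-6\right) \left(- \frac{9}{5}\right) = \frac{54}{5} \approx 10.8$)
$K{\left(T \right)} = \left(-28 + T\right) \left(18 + T\right)$ ($K{\left(T \right)} = \left(18 + T\right) \left(-28 + T\right) = \left(-28 + T\right) \left(18 + T\right)$)
$v = 49$ ($v = \left(-7\right)^{2} = 49$)
$v K{\left(A \right)} = 49 \left(-504 + \left(\frac{54}{5}\right)^{2} - 108\right) = 49 \left(-504 + \frac{2916}{25} - 108\right) = 49 \left(- \frac{12384}{25}\right) = - \frac{606816}{25}$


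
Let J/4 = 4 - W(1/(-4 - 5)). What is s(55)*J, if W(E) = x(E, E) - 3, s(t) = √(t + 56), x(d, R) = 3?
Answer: 16*√111 ≈ 168.57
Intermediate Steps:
s(t) = √(56 + t)
W(E) = 0 (W(E) = 3 - 3 = 0)
J = 16 (J = 4*(4 - 1*0) = 4*(4 + 0) = 4*4 = 16)
s(55)*J = √(56 + 55)*16 = √111*16 = 16*√111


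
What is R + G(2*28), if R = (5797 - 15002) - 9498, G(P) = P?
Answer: -18647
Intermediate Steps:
R = -18703 (R = -9205 - 9498 = -18703)
R + G(2*28) = -18703 + 2*28 = -18703 + 56 = -18647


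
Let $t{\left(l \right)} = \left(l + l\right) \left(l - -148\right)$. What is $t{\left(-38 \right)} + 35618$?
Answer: $27258$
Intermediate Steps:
$t{\left(l \right)} = 2 l \left(148 + l\right)$ ($t{\left(l \right)} = 2 l \left(l + 148\right) = 2 l \left(148 + l\right)$)
$t{\left(-38 \right)} + 35618 = 2 \left(-38\right) \left(148 - 38\right) + 35618 = 2 \left(-38\right) 110 + 35618 = -8360 + 35618 = 27258$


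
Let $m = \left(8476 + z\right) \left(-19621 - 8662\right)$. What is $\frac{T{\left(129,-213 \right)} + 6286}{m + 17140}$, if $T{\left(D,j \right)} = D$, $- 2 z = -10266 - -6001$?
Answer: $- \frac{12830}{600046131} \approx -2.1382 \cdot 10^{-5}$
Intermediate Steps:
$z = \frac{4265}{2}$ ($z = - \frac{-10266 - -6001}{2} = - \frac{-10266 + 6001}{2} = \left(- \frac{1}{2}\right) \left(-4265\right) = \frac{4265}{2} \approx 2132.5$)
$m = - \frac{600080411}{2}$ ($m = \left(8476 + \frac{4265}{2}\right) \left(-19621 - 8662\right) = \frac{21217}{2} \left(-28283\right) = - \frac{600080411}{2} \approx -3.0004 \cdot 10^{8}$)
$\frac{T{\left(129,-213 \right)} + 6286}{m + 17140} = \frac{129 + 6286}{- \frac{600080411}{2} + 17140} = \frac{6415}{- \frac{600046131}{2}} = 6415 \left(- \frac{2}{600046131}\right) = - \frac{12830}{600046131}$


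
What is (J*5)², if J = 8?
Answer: 1600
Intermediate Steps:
(J*5)² = (8*5)² = 40² = 1600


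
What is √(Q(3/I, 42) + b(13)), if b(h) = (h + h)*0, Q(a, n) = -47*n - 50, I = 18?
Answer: 2*I*√506 ≈ 44.989*I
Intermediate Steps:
Q(a, n) = -50 - 47*n
b(h) = 0 (b(h) = (2*h)*0 = 0)
√(Q(3/I, 42) + b(13)) = √((-50 - 47*42) + 0) = √((-50 - 1974) + 0) = √(-2024 + 0) = √(-2024) = 2*I*√506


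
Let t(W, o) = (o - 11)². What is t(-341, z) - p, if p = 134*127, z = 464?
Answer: 188191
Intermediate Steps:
p = 17018
t(W, o) = (-11 + o)²
t(-341, z) - p = (-11 + 464)² - 1*17018 = 453² - 17018 = 205209 - 17018 = 188191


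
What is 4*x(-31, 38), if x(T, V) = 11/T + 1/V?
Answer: -774/589 ≈ -1.3141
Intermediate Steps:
x(T, V) = 1/V + 11/T (x(T, V) = 11/T + 1/V = 1/V + 11/T)
4*x(-31, 38) = 4*(1/38 + 11/(-31)) = 4*(1/38 + 11*(-1/31)) = 4*(1/38 - 11/31) = 4*(-387/1178) = -774/589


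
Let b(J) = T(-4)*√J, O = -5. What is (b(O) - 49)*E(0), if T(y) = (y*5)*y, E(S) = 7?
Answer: -343 + 560*I*√5 ≈ -343.0 + 1252.2*I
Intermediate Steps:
T(y) = 5*y² (T(y) = (5*y)*y = 5*y²)
b(J) = 80*√J (b(J) = (5*(-4)²)*√J = (5*16)*√J = 80*√J)
(b(O) - 49)*E(0) = (80*√(-5) - 49)*7 = (80*(I*√5) - 49)*7 = (80*I*√5 - 49)*7 = (-49 + 80*I*√5)*7 = -343 + 560*I*√5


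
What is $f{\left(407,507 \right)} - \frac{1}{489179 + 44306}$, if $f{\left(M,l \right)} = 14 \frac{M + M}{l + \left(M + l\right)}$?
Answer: $\frac{868513377}{108297455} \approx 8.0197$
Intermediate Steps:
$f{\left(M,l \right)} = \frac{28 M}{M + 2 l}$ ($f{\left(M,l \right)} = 14 \frac{2 M}{M + 2 l} = \frac{28 M}{M + 2 l}$)
$f{\left(407,507 \right)} - \frac{1}{489179 + 44306} = 28 \cdot 407 \frac{1}{407 + 2 \cdot 507} - \frac{1}{489179 + 44306} = 28 \cdot 407 \frac{1}{407 + 1014} - \frac{1}{533485} = 28 \cdot 407 \cdot \frac{1}{1421} - \frac{1}{533485} = \frac{1628}{203} - \frac{1}{533485} = \frac{868513377}{108297455}$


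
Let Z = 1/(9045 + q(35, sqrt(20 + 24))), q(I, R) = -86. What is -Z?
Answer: -1/8959 ≈ -0.00011162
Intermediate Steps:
Z = 1/8959 (Z = 1/(9045 - 86) = 1/8959 ≈ 0.00011162)
-Z = -1*1/8959 = -1/8959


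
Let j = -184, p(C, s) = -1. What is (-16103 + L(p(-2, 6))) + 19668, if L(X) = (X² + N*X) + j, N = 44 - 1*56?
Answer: 3394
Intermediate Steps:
N = -12 (N = 44 - 56 = -12)
L(X) = -184 + X² - 12*X (L(X) = (X² - 12*X) - 184 = -184 + X² - 12*X)
(-16103 + L(p(-2, 6))) + 19668 = (-16103 + (-184 + (-1)² - 12*(-1))) + 19668 = (-16103 + (-184 + 1 + 12)) + 19668 = (-16103 - 171) + 19668 = -16274 + 19668 = 3394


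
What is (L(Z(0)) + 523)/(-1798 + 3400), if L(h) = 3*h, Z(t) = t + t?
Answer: 523/1602 ≈ 0.32647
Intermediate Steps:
Z(t) = 2*t
(L(Z(0)) + 523)/(-1798 + 3400) = (3*(2*0) + 523)/(-1798 + 3400) = (3*0 + 523)/1602 = (0 + 523)*(1/1602) = 523*(1/1602) = 523/1602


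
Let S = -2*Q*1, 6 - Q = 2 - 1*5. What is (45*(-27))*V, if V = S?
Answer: 21870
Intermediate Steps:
Q = 9 (Q = 6 - (2 - 1*5) = 6 - (2 - 5) = 6 - 1*(-3) = 6 + 3 = 9)
S = -18 (S = -2*9*1 = -18*1 = -18)
V = -18
(45*(-27))*V = (45*(-27))*(-18) = -1215*(-18) = 21870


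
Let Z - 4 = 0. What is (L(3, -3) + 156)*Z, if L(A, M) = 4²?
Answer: 688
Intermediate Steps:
Z = 4 (Z = 4 + 0 = 4)
L(A, M) = 16
(L(3, -3) + 156)*Z = (16 + 156)*4 = 172*4 = 688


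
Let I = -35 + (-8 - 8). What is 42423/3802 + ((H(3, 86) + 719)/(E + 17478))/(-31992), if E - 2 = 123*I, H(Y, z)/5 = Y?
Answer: 3802524921211/340786893972 ≈ 11.158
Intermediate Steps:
H(Y, z) = 5*Y
I = -51 (I = -35 - 16 = -51)
E = -6271 (E = 2 + 123*(-51) = 2 - 6273 = -6271)
42423/3802 + ((H(3, 86) + 719)/(E + 17478))/(-31992) = 42423/3802 + ((5*3 + 719)/(-6271 + 17478))/(-31992) = 42423*(1/3802) + ((15 + 719)/11207)*(-1/31992) = 42423/3802 + (734*(1/11207))*(-1/31992) = 42423/3802 + (734/11207)*(-1/31992) = 42423/3802 - 367/179267172 = 3802524921211/340786893972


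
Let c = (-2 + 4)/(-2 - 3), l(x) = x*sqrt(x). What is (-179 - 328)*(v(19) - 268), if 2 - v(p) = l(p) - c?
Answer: 675324/5 + 9633*sqrt(19) ≈ 1.7705e+5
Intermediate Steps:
l(x) = x**(3/2)
c = -2/5 (c = 2/(-5) = 2*(-1/5) = -2/5 ≈ -0.40000)
v(p) = 8/5 - p**(3/2) (v(p) = 2 - (p**(3/2) - 1*(-2/5)) = 2 - (p**(3/2) + 2/5) = 2 - (2/5 + p**(3/2)) = 2 + (-2/5 - p**(3/2)) = 8/5 - p**(3/2))
(-179 - 328)*(v(19) - 268) = (-179 - 328)*((8/5 - 19**(3/2)) - 268) = -507*((8/5 - 19*sqrt(19)) - 268) = -507*(-1332/5 - 19*sqrt(19)) = 675324/5 + 9633*sqrt(19)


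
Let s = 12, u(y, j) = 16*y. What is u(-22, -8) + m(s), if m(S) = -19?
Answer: -371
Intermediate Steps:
u(-22, -8) + m(s) = 16*(-22) - 19 = -352 - 19 = -371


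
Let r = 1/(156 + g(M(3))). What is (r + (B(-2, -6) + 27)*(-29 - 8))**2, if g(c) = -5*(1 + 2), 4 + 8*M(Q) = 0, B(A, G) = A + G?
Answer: 9825170884/19881 ≈ 4.9420e+5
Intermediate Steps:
M(Q) = -1/2 (M(Q) = -1/2 + (1/8)*0 = -1/2 + 0 = -1/2)
g(c) = -15 (g(c) = -5*3 = -15)
r = 1/141 (r = 1/(156 - 15) = 1/141 ≈ 0.0070922)
(r + (B(-2, -6) + 27)*(-29 - 8))**2 = (1/141 + ((-2 - 6) + 27)*(-29 - 8))**2 = (1/141 + (-8 + 27)*(-37))**2 = (1/141 + 19*(-37))**2 = (1/141 - 703)**2 = (-99122/141)**2 = 9825170884/19881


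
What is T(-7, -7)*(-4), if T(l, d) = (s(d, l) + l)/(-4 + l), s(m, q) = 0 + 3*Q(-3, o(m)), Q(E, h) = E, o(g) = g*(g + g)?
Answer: -64/11 ≈ -5.8182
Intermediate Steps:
o(g) = 2*g² (o(g) = g*(2*g) = 2*g²)
s(m, q) = -9 (s(m, q) = 0 + 3*(-3) = 0 - 9 = -9)
T(l, d) = (-9 + l)/(-4 + l)
T(-7, -7)*(-4) = ((-9 - 7)/(-4 - 7))*(-4) = (-16/(-11))*(-4) = -1/11*(-16)*(-4) = (16/11)*(-4) = -64/11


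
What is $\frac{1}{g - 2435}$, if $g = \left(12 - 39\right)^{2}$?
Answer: $- \frac{1}{1706} \approx -0.00058617$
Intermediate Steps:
$g = 729$ ($g = \left(-27\right)^{2} = 729$)
$\frac{1}{g - 2435} = \frac{1}{729 - 2435} = \frac{1}{-1706} = - \frac{1}{1706}$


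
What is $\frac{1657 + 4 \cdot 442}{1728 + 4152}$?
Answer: $\frac{685}{1176} \approx 0.58248$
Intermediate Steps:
$\frac{1657 + 4 \cdot 442}{1728 + 4152} = \frac{1657 + 1768}{5880} = 3425 \cdot \frac{1}{5880} = \frac{685}{1176}$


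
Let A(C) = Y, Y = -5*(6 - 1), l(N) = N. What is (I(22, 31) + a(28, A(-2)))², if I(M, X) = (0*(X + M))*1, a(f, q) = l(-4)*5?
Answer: 400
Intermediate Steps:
Y = -25 (Y = -5*5 = -25)
A(C) = -25
a(f, q) = -20 (a(f, q) = -4*5 = -20)
I(M, X) = 0 (I(M, X) = (0*(M + X))*1 = 0*1 = 0)
(I(22, 31) + a(28, A(-2)))² = (0 - 20)² = (-20)² = 400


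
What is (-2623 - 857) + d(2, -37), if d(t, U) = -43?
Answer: -3523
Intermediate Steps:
(-2623 - 857) + d(2, -37) = (-2623 - 857) - 43 = -3480 - 43 = -3523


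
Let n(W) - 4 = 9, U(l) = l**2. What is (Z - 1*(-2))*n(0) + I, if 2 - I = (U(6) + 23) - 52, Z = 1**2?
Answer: 34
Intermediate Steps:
Z = 1
n(W) = 13 (n(W) = 4 + 9 = 13)
I = -5 (I = 2 - ((6**2 + 23) - 52) = 2 - ((36 + 23) - 52) = 2 - (59 - 52) = 2 - 1*7 = 2 - 7 = -5)
(Z - 1*(-2))*n(0) + I = (1 - 1*(-2))*13 - 5 = (1 + 2)*13 - 5 = 3*13 - 5 = 39 - 5 = 34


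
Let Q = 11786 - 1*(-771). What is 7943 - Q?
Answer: -4614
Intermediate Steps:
Q = 12557 (Q = 11786 + 771 = 12557)
7943 - Q = 7943 - 1*12557 = 7943 - 12557 = -4614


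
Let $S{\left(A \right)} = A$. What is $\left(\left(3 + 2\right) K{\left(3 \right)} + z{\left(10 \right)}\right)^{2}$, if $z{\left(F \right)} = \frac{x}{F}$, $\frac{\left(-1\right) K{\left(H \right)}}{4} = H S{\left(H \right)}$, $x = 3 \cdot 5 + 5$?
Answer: $31684$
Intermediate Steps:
$x = 20$ ($x = 15 + 5 = 20$)
$K{\left(H \right)} = - 4 H^{2}$ ($K{\left(H \right)} = - 4 H H = - 4 H^{2}$)
$z{\left(F \right)} = \frac{20}{F}$
$\left(\left(3 + 2\right) K{\left(3 \right)} + z{\left(10 \right)}\right)^{2} = \left(\left(3 + 2\right) \left(- 4 \cdot 3^{2}\right) + \frac{20}{10}\right)^{2} = \left(5 \left(\left(-4\right) 9\right) + 20 \cdot \frac{1}{10}\right)^{2} = \left(5 \left(-36\right) + 2\right)^{2} = \left(-180 + 2\right)^{2} = \left(-178\right)^{2} = 31684$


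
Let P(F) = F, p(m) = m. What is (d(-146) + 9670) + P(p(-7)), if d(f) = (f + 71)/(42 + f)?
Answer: 1005027/104 ≈ 9663.7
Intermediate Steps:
d(f) = (71 + f)/(42 + f)
(d(-146) + 9670) + P(p(-7)) = ((71 - 146)/(42 - 146) + 9670) - 7 = (-75/(-104) + 9670) - 7 = (-1/104*(-75) + 9670) - 7 = (75/104 + 9670) - 7 = 1005755/104 - 7 = 1005027/104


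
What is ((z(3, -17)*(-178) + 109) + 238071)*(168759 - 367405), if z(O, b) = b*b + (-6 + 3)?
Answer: -37200833712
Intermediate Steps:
z(O, b) = -3 + b**2 (z(O, b) = b**2 - 3 = -3 + b**2)
((z(3, -17)*(-178) + 109) + 238071)*(168759 - 367405) = (((-3 + (-17)**2)*(-178) + 109) + 238071)*(168759 - 367405) = (((-3 + 289)*(-178) + 109) + 238071)*(-198646) = ((286*(-178) + 109) + 238071)*(-198646) = ((-50908 + 109) + 238071)*(-198646) = (-50799 + 238071)*(-198646) = 187272*(-198646) = -37200833712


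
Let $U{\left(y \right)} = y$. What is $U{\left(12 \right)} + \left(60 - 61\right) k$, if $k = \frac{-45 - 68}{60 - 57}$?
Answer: $\frac{149}{3} \approx 49.667$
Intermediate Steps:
$k = - \frac{113}{3} \approx -37.667$
$U{\left(12 \right)} + \left(60 - 61\right) k = 12 + \left(60 - 61\right) \left(- \frac{113}{3}\right) = 12 - - \frac{113}{3} = 12 + \frac{113}{3} = \frac{149}{3}$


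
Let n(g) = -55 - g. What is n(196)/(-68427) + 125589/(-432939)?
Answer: -2828336938/9874905651 ≈ -0.28642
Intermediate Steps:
n(196)/(-68427) + 125589/(-432939) = (-55 - 1*196)/(-68427) + 125589/(-432939) = (-55 - 196)*(-1/68427) + 125589*(-1/432939) = -251*(-1/68427) - 41863/144313 = 251/68427 - 41863/144313 = -2828336938/9874905651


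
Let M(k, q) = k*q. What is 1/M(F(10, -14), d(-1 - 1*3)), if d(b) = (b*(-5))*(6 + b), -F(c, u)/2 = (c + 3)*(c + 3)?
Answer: -1/13520 ≈ -7.3964e-5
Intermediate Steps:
F(c, u) = -2*(3 + c)**2 (F(c, u) = -2*(c + 3)*(c + 3) = -2*(3 + c)*(3 + c) = -2*(3 + c)**2)
d(b) = -5*b*(6 + b) (d(b) = (-5*b)*(6 + b) = -5*b*(6 + b))
1/M(F(10, -14), d(-1 - 1*3)) = 1/((-2*(3 + 10)**2)*(-5*(-1 - 1*3)*(6 + (-1 - 1*3)))) = 1/((-2*13**2)*(-5*(-1 - 3)*(6 + (-1 - 3)))) = 1/((-2*169)*(-5*(-4)*(6 - 4))) = 1/(-(-1690)*(-4)*2) = 1/(-338*40) = 1/(-13520) = -1/13520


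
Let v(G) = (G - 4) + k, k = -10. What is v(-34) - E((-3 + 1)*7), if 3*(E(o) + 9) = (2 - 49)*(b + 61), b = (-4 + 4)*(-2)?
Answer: 2750/3 ≈ 916.67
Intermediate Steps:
v(G) = -14 + G (v(G) = (G - 4) - 10 = (-4 + G) - 10 = -14 + G)
b = 0 (b = 0*(-2) = 0)
E(o) = -2894/3 (E(o) = -9 + ((2 - 49)*(0 + 61))/3 = -9 + (-47*61)/3 = -9 + (1/3)*(-2867) = -9 - 2867/3 = -2894/3)
v(-34) - E((-3 + 1)*7) = (-14 - 34) - 1*(-2894/3) = -48 + 2894/3 = 2750/3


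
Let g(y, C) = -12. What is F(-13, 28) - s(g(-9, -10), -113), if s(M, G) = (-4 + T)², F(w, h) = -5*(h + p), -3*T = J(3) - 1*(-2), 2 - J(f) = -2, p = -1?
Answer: -171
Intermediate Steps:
J(f) = 4 (J(f) = 2 - 1*(-2) = 2 + 2 = 4)
T = -2 (T = -(4 - 1*(-2))/3 = -(4 + 2)/3 = -⅓*6 = -2)
F(w, h) = 5 - 5*h (F(w, h) = -5*(h - 1) = -5*(-1 + h) = 5 - 5*h)
s(M, G) = 36 (s(M, G) = (-4 - 2)² = (-6)² = 36)
F(-13, 28) - s(g(-9, -10), -113) = (5 - 5*28) - 1*36 = (5 - 140) - 36 = -135 - 36 = -171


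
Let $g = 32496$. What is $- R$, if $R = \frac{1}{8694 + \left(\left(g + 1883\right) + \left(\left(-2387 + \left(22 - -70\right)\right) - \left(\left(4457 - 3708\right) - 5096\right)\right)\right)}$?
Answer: $- \frac{1}{45125} \approx -2.2161 \cdot 10^{-5}$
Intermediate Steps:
$R = \frac{1}{45125}$ ($R = \frac{1}{8694 + \left(\left(32496 + 1883\right) + \left(\left(-2387 + \left(22 - -70\right)\right) - \left(\left(4457 - 3708\right) - 5096\right)\right)\right)} = \frac{1}{8694 + \left(34379 + \left(\left(-2387 + \left(22 + 70\right)\right) - \left(749 - 5096\right)\right)\right)} = \frac{1}{8694 + \left(34379 + \left(\left(-2387 + 92\right) - -4347\right)\right)} = \frac{1}{8694 + \left(34379 + \left(-2295 + 4347\right)\right)} = \frac{1}{8694 + \left(34379 + 2052\right)} = \frac{1}{8694 + 36431} = \frac{1}{45125} \approx 2.2161 \cdot 10^{-5}$)
$- R = \left(-1\right) \frac{1}{45125} = - \frac{1}{45125}$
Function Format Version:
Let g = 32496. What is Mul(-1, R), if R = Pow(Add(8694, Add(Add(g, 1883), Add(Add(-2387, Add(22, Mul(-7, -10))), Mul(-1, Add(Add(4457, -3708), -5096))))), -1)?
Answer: Rational(-1, 45125) ≈ -2.2161e-5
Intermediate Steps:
R = Rational(1, 45125) (R = Pow(Add(8694, Add(Add(32496, 1883), Add(Add(-2387, Add(22, Mul(-7, -10))), Mul(-1, Add(Add(4457, -3708), -5096))))), -1) = Pow(Add(8694, Add(34379, Add(Add(-2387, Add(22, 70)), Mul(-1, Add(749, -5096))))), -1) = Pow(Add(8694, Add(34379, Add(Add(-2387, 92), Mul(-1, -4347)))), -1) = Pow(Add(8694, Add(34379, Add(-2295, 4347))), -1) = Pow(Add(8694, Add(34379, 2052)), -1) = Pow(Add(8694, 36431), -1) = Pow(45125, -1) = Rational(1, 45125) ≈ 2.2161e-5)
Mul(-1, R) = Mul(-1, Rational(1, 45125)) = Rational(-1, 45125)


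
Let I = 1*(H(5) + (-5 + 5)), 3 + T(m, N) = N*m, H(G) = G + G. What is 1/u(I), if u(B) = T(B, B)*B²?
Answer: 1/9700 ≈ 0.00010309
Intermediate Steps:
H(G) = 2*G
T(m, N) = -3 + N*m
I = 10 (I = 1*(2*5 + (-5 + 5)) = 1*(10 + 0) = 1*10 = 10)
u(B) = B²*(-3 + B²) (u(B) = (-3 + B*B)*B² = (-3 + B²)*B² = B²*(-3 + B²))
1/u(I) = 1/(10²*(-3 + 10²)) = 1/(100*(-3 + 100)) = 1/(100*97) = 1/9700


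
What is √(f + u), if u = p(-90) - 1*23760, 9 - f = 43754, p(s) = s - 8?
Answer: I*√67603 ≈ 260.01*I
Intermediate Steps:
p(s) = -8 + s
f = -43745 (f = 9 - 1*43754 = 9 - 43754 = -43745)
u = -23858 (u = (-8 - 90) - 1*23760 = -98 - 23760 = -23858)
√(f + u) = √(-43745 - 23858) = √(-67603) = I*√67603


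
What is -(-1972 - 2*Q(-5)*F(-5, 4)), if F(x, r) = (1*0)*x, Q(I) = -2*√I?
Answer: 1972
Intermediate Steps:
F(x, r) = 0 (F(x, r) = 0*x = 0)
-(-1972 - 2*Q(-5)*F(-5, 4)) = -(-1972 - 2*(-2*I*√5)*0) = -(-1972 - (-4*I*√5)*0) = -(-1972 - 1*0) = -(-1972 + 0) = -1*(-1972) = 1972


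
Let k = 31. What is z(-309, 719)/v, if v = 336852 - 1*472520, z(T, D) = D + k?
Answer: -375/67834 ≈ -0.0055282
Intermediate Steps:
z(T, D) = 31 + D (z(T, D) = D + 31 = 31 + D)
v = -135668 (v = 336852 - 472520 = -135668)
z(-309, 719)/v = (31 + 719)/(-135668) = 750*(-1/135668) = -375/67834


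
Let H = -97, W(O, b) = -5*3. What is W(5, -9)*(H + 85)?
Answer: 180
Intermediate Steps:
W(O, b) = -15
W(5, -9)*(H + 85) = -15*(-97 + 85) = -15*(-12) = 180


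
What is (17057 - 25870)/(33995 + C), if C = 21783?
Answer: -8813/55778 ≈ -0.15800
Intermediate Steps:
(17057 - 25870)/(33995 + C) = (17057 - 25870)/(33995 + 21783) = -8813/55778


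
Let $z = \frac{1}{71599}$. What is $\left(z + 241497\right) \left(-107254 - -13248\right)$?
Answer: $- \frac{147768404894384}{6509} \approx -2.2702 \cdot 10^{10}$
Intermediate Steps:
$z = \frac{1}{71599} \approx 1.3967 \cdot 10^{-5}$
$\left(z + 241497\right) \left(-107254 - -13248\right) = \left(\frac{1}{71599} + 241497\right) \left(-107254 - -13248\right) = \frac{17290943704 \left(-107254 + 13248\right)}{71599} = \frac{17290943704}{71599} \left(-94006\right) = - \frac{147768404894384}{6509}$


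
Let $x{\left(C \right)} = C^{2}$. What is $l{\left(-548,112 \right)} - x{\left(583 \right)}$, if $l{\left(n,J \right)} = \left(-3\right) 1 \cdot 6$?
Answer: $-339907$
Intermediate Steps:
$l{\left(n,J \right)} = -18$ ($l{\left(n,J \right)} = \left(-3\right) 6 = -18$)
$l{\left(-548,112 \right)} - x{\left(583 \right)} = -18 - 583^{2} = -18 - 339889 = -339907$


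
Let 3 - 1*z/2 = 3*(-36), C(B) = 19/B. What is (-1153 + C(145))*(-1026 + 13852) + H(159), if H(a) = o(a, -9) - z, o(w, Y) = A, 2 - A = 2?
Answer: -2144103306/145 ≈ -1.4787e+7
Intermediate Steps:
A = 0 (A = 2 - 1*2 = 2 - 2 = 0)
o(w, Y) = 0
z = 222 (z = 6 - 6*(-36) = 6 - 2*(-108) = 6 + 216 = 222)
H(a) = -222 (H(a) = 0 - 1*222 = 0 - 222 = -222)
(-1153 + C(145))*(-1026 + 13852) + H(159) = (-1153 + 19/145)*(-1026 + 13852) - 222 = (-1153 + 19*(1/145))*12826 - 222 = (-1153 + 19/145)*12826 - 222 = -167166/145*12826 - 222 = -2144071116/145 - 222 = -2144103306/145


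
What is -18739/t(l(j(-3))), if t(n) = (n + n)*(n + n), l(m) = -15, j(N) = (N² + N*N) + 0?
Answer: -18739/900 ≈ -20.821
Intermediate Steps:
j(N) = 2*N² (j(N) = (N² + N²) + 0 = 2*N² + 0 = 2*N²)
t(n) = 4*n² (t(n) = (2*n)*(2*n) = 4*n²)
-18739/t(l(j(-3))) = -18739/(4*(-15)²) = -18739/(4*225) = -18739/900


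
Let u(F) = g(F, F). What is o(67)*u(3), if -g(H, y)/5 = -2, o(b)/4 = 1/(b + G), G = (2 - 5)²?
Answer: 10/19 ≈ 0.52632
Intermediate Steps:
G = 9 (G = (-3)² = 9)
o(b) = 4/(9 + b) (o(b) = 4/(b + 9) = 4/(9 + b))
g(H, y) = 10 (g(H, y) = -5*(-2) = 10)
u(F) = 10
o(67)*u(3) = (4/(9 + 67))*10 = (4/76)*10 = (4*(1/76))*10 = (1/19)*10 = 10/19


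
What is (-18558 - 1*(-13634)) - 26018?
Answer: -30942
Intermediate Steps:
(-18558 - 1*(-13634)) - 26018 = (-18558 + 13634) - 26018 = -4924 - 26018 = -30942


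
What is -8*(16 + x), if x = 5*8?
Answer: -448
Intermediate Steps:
x = 40
-8*(16 + x) = -8*(16 + 40) = -8*56 = -448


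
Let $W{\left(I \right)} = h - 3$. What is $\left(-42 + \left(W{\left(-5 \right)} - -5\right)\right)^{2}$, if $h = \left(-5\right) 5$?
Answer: $4225$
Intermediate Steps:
$h = -25$
$W{\left(I \right)} = -28$ ($W{\left(I \right)} = -25 - 3 = -28$)
$\left(-42 + \left(W{\left(-5 \right)} - -5\right)\right)^{2} = \left(-42 - 23\right)^{2} = \left(-65\right)^{2} = 4225$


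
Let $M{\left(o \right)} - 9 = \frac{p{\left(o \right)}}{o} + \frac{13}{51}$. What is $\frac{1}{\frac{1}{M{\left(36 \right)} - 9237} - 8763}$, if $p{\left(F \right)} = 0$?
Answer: $- \frac{470615}{4123999296} \approx -0.00011412$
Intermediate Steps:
$M{\left(o \right)} = \frac{472}{51}$ ($M{\left(o \right)} = 9 + \left(\frac{0}{o} + \frac{13}{51}\right) = 9 + \left(0 + 13 \cdot \frac{1}{51}\right) = 9 + \left(0 + \frac{13}{51}\right) = 9 + \frac{13}{51} = \frac{472}{51}$)
$\frac{1}{\frac{1}{M{\left(36 \right)} - 9237} - 8763} = \frac{1}{\frac{1}{\frac{472}{51} - 9237} - 8763} = \frac{1}{\frac{1}{- \frac{470615}{51}} - 8763} = \frac{1}{- \frac{51}{470615} - 8763} = \frac{1}{- \frac{4123999296}{470615}} = - \frac{470615}{4123999296}$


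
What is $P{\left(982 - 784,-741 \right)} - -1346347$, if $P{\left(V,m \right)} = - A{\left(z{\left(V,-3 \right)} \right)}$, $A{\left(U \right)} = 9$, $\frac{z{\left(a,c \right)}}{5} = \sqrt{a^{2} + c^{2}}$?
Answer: $1346338$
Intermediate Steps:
$z{\left(a,c \right)} = 5 \sqrt{a^{2} + c^{2}}$
$P{\left(V,m \right)} = -9$ ($P{\left(V,m \right)} = \left(-1\right) 9 = -9$)
$P{\left(982 - 784,-741 \right)} - -1346347 = -9 - -1346347 = -9 + 1346347 = 1346338$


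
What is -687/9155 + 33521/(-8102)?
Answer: -312450829/74173810 ≈ -4.2124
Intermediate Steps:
-687/9155 + 33521/(-8102) = -687*1/9155 + 33521*(-1/8102) = -687/9155 - 33521/8102 = -312450829/74173810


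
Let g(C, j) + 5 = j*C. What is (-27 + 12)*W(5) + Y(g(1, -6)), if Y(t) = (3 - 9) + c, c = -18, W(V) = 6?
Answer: -114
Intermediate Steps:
g(C, j) = -5 + C*j (g(C, j) = -5 + j*C = -5 + C*j)
Y(t) = -24 (Y(t) = (3 - 9) - 18 = -6 - 18 = -24)
(-27 + 12)*W(5) + Y(g(1, -6)) = (-27 + 12)*6 - 24 = -15*6 - 24 = -90 - 24 = -114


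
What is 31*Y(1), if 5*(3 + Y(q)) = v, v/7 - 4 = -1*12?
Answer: -2201/5 ≈ -440.20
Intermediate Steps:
v = -56 (v = 28 + 7*(-1*12) = 28 + 7*(-12) = 28 - 84 = -56)
Y(q) = -71/5 (Y(q) = -3 + (⅕)*(-56) = -3 - 56/5 = -71/5)
31*Y(1) = 31*(-71/5) = -2201/5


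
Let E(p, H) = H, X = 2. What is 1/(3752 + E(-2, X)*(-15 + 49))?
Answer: 1/3820 ≈ 0.00026178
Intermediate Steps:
1/(3752 + E(-2, X)*(-15 + 49)) = 1/(3752 + 2*(-15 + 49)) = 1/(3752 + 2*34) = 1/(3752 + 68) = 1/3820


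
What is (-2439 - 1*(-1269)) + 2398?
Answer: 1228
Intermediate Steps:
(-2439 - 1*(-1269)) + 2398 = (-2439 + 1269) + 2398 = -1170 + 2398 = 1228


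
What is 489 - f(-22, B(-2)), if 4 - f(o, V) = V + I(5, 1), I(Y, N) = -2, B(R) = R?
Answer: 481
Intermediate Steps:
f(o, V) = 6 - V (f(o, V) = 4 - (V - 2) = 4 - (-2 + V) = 4 + (2 - V) = 6 - V)
489 - f(-22, B(-2)) = 489 - (6 - 1*(-2)) = 489 - (6 + 2) = 489 - 1*8 = 489 - 8 = 481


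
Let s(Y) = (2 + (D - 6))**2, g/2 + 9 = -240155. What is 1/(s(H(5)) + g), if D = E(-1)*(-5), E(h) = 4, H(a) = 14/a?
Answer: -1/479752 ≈ -2.0844e-6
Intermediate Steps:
g = -480328 (g = -18 + 2*(-240155) = -18 - 480310 = -480328)
D = -20 (D = 4*(-5) = -20)
s(Y) = 576 (s(Y) = (2 + (-20 - 6))**2 = (2 - 26)**2 = (-24)**2 = 576)
1/(s(H(5)) + g) = 1/(576 - 480328) = 1/(-479752) = -1/479752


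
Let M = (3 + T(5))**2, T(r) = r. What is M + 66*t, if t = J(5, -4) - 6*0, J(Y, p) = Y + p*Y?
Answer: -926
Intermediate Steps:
J(Y, p) = Y + Y*p
t = -15 (t = 5*(1 - 4) - 6*0 = 5*(-3) + 0 = -15 + 0 = -15)
M = 64 (M = (3 + 5)**2 = 8**2 = 64)
M + 66*t = 64 + 66*(-15) = 64 - 990 = -926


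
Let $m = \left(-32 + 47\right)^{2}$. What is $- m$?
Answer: $-225$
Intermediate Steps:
$m = 225$ ($m = 15^{2} = 225$)
$- m = \left(-1\right) 225 = -225$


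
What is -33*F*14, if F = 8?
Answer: -3696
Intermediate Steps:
-33*F*14 = -33*8*14 = -264*14 = -3696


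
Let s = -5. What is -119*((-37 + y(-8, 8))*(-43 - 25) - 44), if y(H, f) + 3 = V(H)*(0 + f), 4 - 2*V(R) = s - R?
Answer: -286076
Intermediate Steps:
V(R) = 9/2 + R/2 (V(R) = 2 - (-5 - R)/2 = 2 + (5/2 + R/2) = 9/2 + R/2)
y(H, f) = -3 + f*(9/2 + H/2) (y(H, f) = -3 + (9/2 + H/2)*(0 + f) = -3 + (9/2 + H/2)*f = -3 + f*(9/2 + H/2))
-119*((-37 + y(-8, 8))*(-43 - 25) - 44) = -119*((-37 + (-3 + (½)*8*(9 - 8)))*(-43 - 25) - 44) = -119*((-37 + (-3 + (½)*8*1))*(-68) - 44) = -119*((-37 + (-3 + 4))*(-68) - 44) = -119*((-37 + 1)*(-68) - 44) = -119*(-36*(-68) - 44) = -119*(2448 - 44) = -119*2404 = -286076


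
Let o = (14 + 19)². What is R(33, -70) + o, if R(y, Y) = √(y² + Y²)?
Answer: 1089 + √5989 ≈ 1166.4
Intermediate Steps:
R(y, Y) = √(Y² + y²)
o = 1089 (o = 33² = 1089)
R(33, -70) + o = √((-70)² + 33²) + 1089 = √(4900 + 1089) + 1089 = √5989 + 1089 = 1089 + √5989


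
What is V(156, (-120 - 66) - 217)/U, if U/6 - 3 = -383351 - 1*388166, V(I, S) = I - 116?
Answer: -10/1157271 ≈ -8.6410e-6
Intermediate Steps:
V(I, S) = -116 + I
U = -4629084 (U = 18 + 6*(-383351 - 1*388166) = 18 + 6*(-383351 - 388166) = 18 + 6*(-771517) = 18 - 4629102 = -4629084)
V(156, (-120 - 66) - 217)/U = (-116 + 156)/(-4629084) = 40*(-1/4629084) = -10/1157271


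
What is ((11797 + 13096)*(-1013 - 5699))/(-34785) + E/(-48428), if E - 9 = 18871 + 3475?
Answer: 8090660566573/1684567980 ≈ 4802.8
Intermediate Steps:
E = 22355 (E = 9 + (18871 + 3475) = 9 + 22346 = 22355)
((11797 + 13096)*(-1013 - 5699))/(-34785) + E/(-48428) = ((11797 + 13096)*(-1013 - 5699))/(-34785) + 22355/(-48428) = (24893*(-6712))*(-1/34785) + 22355*(-1/48428) = -167081816*(-1/34785) - 22355/48428 = 167081816/34785 - 22355/48428 = 8090660566573/1684567980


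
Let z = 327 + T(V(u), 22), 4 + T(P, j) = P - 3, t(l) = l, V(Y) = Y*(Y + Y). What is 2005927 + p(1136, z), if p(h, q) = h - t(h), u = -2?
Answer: 2005927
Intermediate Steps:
V(Y) = 2*Y² (V(Y) = Y*(2*Y) = 2*Y²)
T(P, j) = -7 + P (T(P, j) = -4 + (P - 3) = -4 + (-3 + P) = -7 + P)
z = 328 (z = 327 + (-7 + 2*(-2)²) = 327 + (-7 + 2*4) = 327 + (-7 + 8) = 327 + 1 = 328)
p(h, q) = 0 (p(h, q) = h - h = 0)
2005927 + p(1136, z) = 2005927 + 0 = 2005927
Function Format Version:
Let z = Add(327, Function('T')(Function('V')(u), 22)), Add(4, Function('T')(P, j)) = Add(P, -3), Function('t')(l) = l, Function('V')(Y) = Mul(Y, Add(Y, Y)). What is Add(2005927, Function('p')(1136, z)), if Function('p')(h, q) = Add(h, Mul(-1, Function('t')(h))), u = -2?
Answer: 2005927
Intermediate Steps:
Function('V')(Y) = Mul(2, Pow(Y, 2)) (Function('V')(Y) = Mul(Y, Mul(2, Y)) = Mul(2, Pow(Y, 2)))
Function('T')(P, j) = Add(-7, P) (Function('T')(P, j) = Add(-4, Add(P, -3)) = Add(-4, Add(-3, P)) = Add(-7, P))
z = 328 (z = Add(327, Add(-7, Mul(2, Pow(-2, 2)))) = Add(327, Add(-7, Mul(2, 4))) = Add(327, Add(-7, 8)) = Add(327, 1) = 328)
Function('p')(h, q) = 0 (Function('p')(h, q) = Add(h, Mul(-1, h)) = 0)
Add(2005927, Function('p')(1136, z)) = Add(2005927, 0) = 2005927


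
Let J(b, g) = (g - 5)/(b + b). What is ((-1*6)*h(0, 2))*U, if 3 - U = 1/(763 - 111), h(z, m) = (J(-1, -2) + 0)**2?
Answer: -287385/1304 ≈ -220.39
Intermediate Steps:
J(b, g) = (-5 + g)/(2*b) (J(b, g) = (-5 + g)/((2*b)) = (-5 + g)*(1/(2*b)) = (-5 + g)/(2*b))
h(z, m) = 49/4 (h(z, m) = ((1/2)*(-5 - 2)/(-1) + 0)**2 = ((1/2)*(-1)*(-7) + 0)**2 = (7/2 + 0)**2 = (7/2)**2 = 49/4)
U = 1955/652 (U = 3 - 1/(763 - 111) = 3 - 1/652 = 1955/652 ≈ 2.9985)
((-1*6)*h(0, 2))*U = (-1*6*(49/4))*(1955/652) = -6*49/4*(1955/652) = -147/2*1955/652 = -287385/1304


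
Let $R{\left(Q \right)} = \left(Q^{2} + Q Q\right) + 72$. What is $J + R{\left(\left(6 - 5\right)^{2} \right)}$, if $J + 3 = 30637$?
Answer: $30708$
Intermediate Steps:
$J = 30634$ ($J = -3 + 30637 = 30634$)
$R{\left(Q \right)} = 72 + 2 Q^{2}$ ($R{\left(Q \right)} = \left(Q^{2} + Q^{2}\right) + 72 = 2 Q^{2} + 72 = 72 + 2 Q^{2}$)
$J + R{\left(\left(6 - 5\right)^{2} \right)} = 30634 + \left(72 + 2 \left(\left(6 - 5\right)^{2}\right)^{2}\right) = 30634 + \left(72 + 2 \left(1^{2}\right)^{2}\right) = 30634 + \left(72 + 2 \cdot 1^{2}\right) = 30634 + \left(72 + 2 \cdot 1\right) = 30634 + \left(72 + 2\right) = 30634 + 74 = 30708$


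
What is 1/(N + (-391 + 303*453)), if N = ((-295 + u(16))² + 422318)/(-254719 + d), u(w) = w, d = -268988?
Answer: 523707/71678229517 ≈ 7.3064e-6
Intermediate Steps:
N = -500159/523707 (N = ((-295 + 16)² + 422318)/(-254719 - 268988) = ((-279)² + 422318)/(-523707) = (77841 + 422318)*(-1/523707) = 500159*(-1/523707) = -500159/523707 ≈ -0.95504)
1/(N + (-391 + 303*453)) = 1/(-500159/523707 + (-391 + 303*453)) = 1/(-500159/523707 + (-391 + 137259)) = 1/(-500159/523707 + 136868) = 1/(71678229517/523707) = 523707/71678229517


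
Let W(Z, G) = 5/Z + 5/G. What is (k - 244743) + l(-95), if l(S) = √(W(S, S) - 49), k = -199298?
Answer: -444041 + I*√17727/19 ≈ -4.4404e+5 + 7.0075*I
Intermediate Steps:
W(Z, G) = 5/G + 5/Z
l(S) = √(-49 + 10/S) (l(S) = √((5/S + 5/S) - 49) = √(10/S - 49) = √(-49 + 10/S))
(k - 244743) + l(-95) = (-199298 - 244743) + √(-49 + 10/(-95)) = -444041 + √(-49 + 10*(-1/95)) = -444041 + √(-49 - 2/19) = -444041 + √(-933/19) = -444041 + I*√17727/19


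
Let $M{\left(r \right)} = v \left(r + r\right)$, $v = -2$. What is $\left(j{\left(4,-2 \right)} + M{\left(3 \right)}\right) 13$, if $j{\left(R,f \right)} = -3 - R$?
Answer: $-247$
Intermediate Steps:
$M{\left(r \right)} = - 4 r$ ($M{\left(r \right)} = - 2 \left(r + r\right) = - 2 \cdot 2 r = - 4 r$)
$\left(j{\left(4,-2 \right)} + M{\left(3 \right)}\right) 13 = \left(\left(-3 - 4\right) - 12\right) 13 = \left(-7 - 12\right) 13 = \left(-19\right) 13 = -247$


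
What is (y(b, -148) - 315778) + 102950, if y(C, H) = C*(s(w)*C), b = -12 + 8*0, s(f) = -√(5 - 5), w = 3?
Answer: -212828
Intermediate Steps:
s(f) = 0 (s(f) = -√0 = -1*0 = 0)
b = -12 (b = -12 + 0 = -12)
y(C, H) = 0 (y(C, H) = C*(0*C) = C*0 = 0)
(y(b, -148) - 315778) + 102950 = (0 - 315778) + 102950 = -315778 + 102950 = -212828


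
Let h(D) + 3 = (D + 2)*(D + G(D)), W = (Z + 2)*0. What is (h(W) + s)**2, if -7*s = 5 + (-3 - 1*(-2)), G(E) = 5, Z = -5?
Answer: 2025/49 ≈ 41.327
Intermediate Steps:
W = 0 (W = (-5 + 2)*0 = -3*0 = 0)
h(D) = -3 + (2 + D)*(5 + D) (h(D) = -3 + (D + 2)*(D + 5) = -3 + (2 + D)*(5 + D))
s = -4/7 (s = -(5 + (-3 - 1*(-2)))/7 = -(5 + (-3 + 2))/7 = -(5 - 1)/7 = -1/7*4 = -4/7 ≈ -0.57143)
(h(W) + s)**2 = ((7 + 0**2 + 7*0) - 4/7)**2 = ((7 + 0 + 0) - 4/7)**2 = (7 - 4/7)**2 = (45/7)**2 = 2025/49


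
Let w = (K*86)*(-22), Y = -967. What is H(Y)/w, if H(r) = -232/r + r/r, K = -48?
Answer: 109/7983552 ≈ 1.3653e-5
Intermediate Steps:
H(r) = 1 - 232/r (H(r) = -232/r + 1 = 1 - 232/r)
w = 90816 (w = -48*86*(-22) = -4128*(-22) = 90816)
H(Y)/w = ((-232 - 967)/(-967))/90816 = -1/967*(-1199)*(1/90816) = (1199/967)*(1/90816) = 109/7983552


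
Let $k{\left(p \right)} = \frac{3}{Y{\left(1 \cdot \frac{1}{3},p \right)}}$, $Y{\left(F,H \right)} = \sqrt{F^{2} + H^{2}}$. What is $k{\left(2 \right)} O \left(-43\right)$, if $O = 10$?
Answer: $- \frac{3870 \sqrt{37}}{37} \approx -636.22$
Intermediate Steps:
$k{\left(p \right)} = \frac{3}{\sqrt{\frac{1}{9} + p^{2}}}$ ($k{\left(p \right)} = \frac{3}{\sqrt{\left(1 \cdot \frac{1}{3}\right)^{2} + p^{2}}} = \frac{3}{\sqrt{\left(\frac{1}{3}\right)^{2} + p^{2}}} = \frac{3}{\sqrt{\frac{1}{9} + p^{2}}}$)
$k{\left(2 \right)} O \left(-43\right) = \frac{9}{\sqrt{1 + 9 \cdot 2^{2}}} \cdot 10 \left(-43\right) = \frac{9}{\sqrt{1 + 9 \cdot 4}} \cdot 10 \left(-43\right) = \frac{9}{\sqrt{1 + 36}} \cdot 10 \left(-43\right) = \frac{9}{\sqrt{37}} \cdot 10 \left(-43\right) = 9 \frac{\sqrt{37}}{37} \cdot 10 \left(-43\right) = \frac{9 \sqrt{37}}{37} \cdot 10 \left(-43\right) = \frac{90 \sqrt{37}}{37} \left(-43\right) = - \frac{3870 \sqrt{37}}{37}$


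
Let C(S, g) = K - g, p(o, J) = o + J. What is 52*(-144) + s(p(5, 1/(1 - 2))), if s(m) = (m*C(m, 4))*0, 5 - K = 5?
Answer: -7488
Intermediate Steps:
K = 0 (K = 5 - 1*5 = 5 - 5 = 0)
p(o, J) = J + o
C(S, g) = -g (C(S, g) = 0 - g = -g)
s(m) = 0 (s(m) = (m*(-1*4))*0 = (m*(-4))*0 = -4*m*0 = 0)
52*(-144) + s(p(5, 1/(1 - 2))) = 52*(-144) + 0 = -7488 + 0 = -7488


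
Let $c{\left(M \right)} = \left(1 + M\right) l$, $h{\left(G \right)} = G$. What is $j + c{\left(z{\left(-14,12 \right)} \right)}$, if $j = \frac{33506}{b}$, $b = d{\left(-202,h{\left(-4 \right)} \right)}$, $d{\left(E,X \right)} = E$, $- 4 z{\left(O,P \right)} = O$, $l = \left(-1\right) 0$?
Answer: $- \frac{16753}{101} \approx -165.87$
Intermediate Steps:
$l = 0$
$z{\left(O,P \right)} = - \frac{O}{4}$
$b = -202$
$c{\left(M \right)} = 0$ ($c{\left(M \right)} = \left(1 + M\right) 0 = 0$)
$j = - \frac{16753}{101}$ ($j = \frac{33506}{-202} = 33506 \left(- \frac{1}{202}\right) = - \frac{16753}{101} \approx -165.87$)
$j + c{\left(z{\left(-14,12 \right)} \right)} = - \frac{16753}{101} + 0 = - \frac{16753}{101}$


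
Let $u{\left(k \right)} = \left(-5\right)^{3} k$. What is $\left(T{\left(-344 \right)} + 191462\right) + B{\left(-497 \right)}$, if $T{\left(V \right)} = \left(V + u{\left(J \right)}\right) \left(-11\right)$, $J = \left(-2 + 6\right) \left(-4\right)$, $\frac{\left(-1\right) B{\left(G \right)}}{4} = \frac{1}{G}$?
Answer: $\frac{86103266}{497} \approx 1.7325 \cdot 10^{5}$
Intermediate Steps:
$B{\left(G \right)} = - \frac{4}{G}$
$J = -16$ ($J = 4 \left(-4\right) = -16$)
$u{\left(k \right)} = - 125 k$
$T{\left(V \right)} = -22000 - 11 V$ ($T{\left(V \right)} = \left(V - -2000\right) \left(-11\right) = \left(V + 2000\right) \left(-11\right) = \left(2000 + V\right) \left(-11\right) = -22000 - 11 V$)
$\left(T{\left(-344 \right)} + 191462\right) + B{\left(-497 \right)} = \left(\left(-22000 - -3784\right) + 191462\right) - \frac{4}{-497} = \left(\left(-22000 + 3784\right) + 191462\right) - - \frac{4}{497} = \left(-18216 + 191462\right) + \frac{4}{497} = 173246 + \frac{4}{497} = \frac{86103266}{497}$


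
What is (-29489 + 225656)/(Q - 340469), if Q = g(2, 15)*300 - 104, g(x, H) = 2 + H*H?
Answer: -196167/272473 ≈ -0.71995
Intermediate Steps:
g(x, H) = 2 + H²
Q = 67996 (Q = (2 + 15²)*300 - 104 = (2 + 225)*300 - 104 = 227*300 - 104 = 68100 - 104 = 67996)
(-29489 + 225656)/(Q - 340469) = (-29489 + 225656)/(67996 - 340469) = 196167/(-272473) = 196167*(-1/272473) = -196167/272473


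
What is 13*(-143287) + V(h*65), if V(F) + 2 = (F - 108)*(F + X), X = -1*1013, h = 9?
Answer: -2066889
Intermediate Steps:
X = -1013
V(F) = -2 + (-1013 + F)*(-108 + F) (V(F) = -2 + (F - 108)*(F - 1013) = -2 + (-108 + F)*(-1013 + F) = -2 + (-1013 + F)*(-108 + F))
13*(-143287) + V(h*65) = 13*(-143287) + (109402 + (9*65)**2 - 10089*65) = -1862731 + (109402 + 585**2 - 1121*585) = -1862731 + (109402 + 342225 - 655785) = -1862731 - 204158 = -2066889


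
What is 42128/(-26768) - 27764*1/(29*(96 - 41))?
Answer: -4604437/242585 ≈ -18.981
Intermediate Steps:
42128/(-26768) - 27764*1/(29*(96 - 41)) = 42128*(-1/26768) - 27764/(29*55) = -2633/1673 - 27764/1595 = -2633/1673 - 27764*1/1595 = -2633/1673 - 2524/145 = -4604437/242585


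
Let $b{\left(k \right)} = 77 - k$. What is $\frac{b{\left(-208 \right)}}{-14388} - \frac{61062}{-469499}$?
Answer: $\frac{248250947}{2251717204} \approx 0.11025$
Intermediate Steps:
$\frac{b{\left(-208 \right)}}{-14388} - \frac{61062}{-469499} = \frac{77 - -208}{-14388} - \frac{61062}{-469499} = \left(77 + 208\right) \left(- \frac{1}{14388}\right) - - \frac{61062}{469499} = 285 \left(- \frac{1}{14388}\right) + \frac{61062}{469499} = - \frac{95}{4796} + \frac{61062}{469499} = \frac{248250947}{2251717204}$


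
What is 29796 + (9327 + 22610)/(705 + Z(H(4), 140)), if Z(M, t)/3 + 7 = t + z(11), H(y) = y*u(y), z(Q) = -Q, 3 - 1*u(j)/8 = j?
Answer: 31943453/1071 ≈ 29826.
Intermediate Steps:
u(j) = 24 - 8*j
H(y) = y*(24 - 8*y)
Z(M, t) = -54 + 3*t (Z(M, t) = -21 + 3*(t - 1*11) = -21 + 3*(t - 11) = -21 + 3*(-11 + t) = -21 + (-33 + 3*t) = -54 + 3*t)
29796 + (9327 + 22610)/(705 + Z(H(4), 140)) = 29796 + (9327 + 22610)/(705 + (-54 + 3*140)) = 29796 + 31937/(705 + (-54 + 420)) = 29796 + 31937/(705 + 366) = 29796 + 31937/1071 = 31943453/1071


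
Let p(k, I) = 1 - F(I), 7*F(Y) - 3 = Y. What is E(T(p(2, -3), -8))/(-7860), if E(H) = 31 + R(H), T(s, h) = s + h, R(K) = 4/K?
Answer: -71/18340 ≈ -0.0038713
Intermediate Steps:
F(Y) = 3/7 + Y/7
p(k, I) = 4/7 - I/7 (p(k, I) = 1 - (3/7 + I/7) = 1 + (-3/7 - I/7) = 4/7 - I/7)
T(s, h) = h + s
E(H) = 31 + 4/H
E(T(p(2, -3), -8))/(-7860) = (31 + 4/(-8 + (4/7 - 1/7*(-3))))/(-7860) = (31 + 4/(-8 + (4/7 + 3/7)))*(-1/7860) = (31 + 4/(-8 + 1))*(-1/7860) = (31 + 4/(-7))*(-1/7860) = (31 + 4*(-1/7))*(-1/7860) = (31 - 4/7)*(-1/7860) = (213/7)*(-1/7860) = -71/18340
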